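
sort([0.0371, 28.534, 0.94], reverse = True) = [28.534, 0.94, 0.0371]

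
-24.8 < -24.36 True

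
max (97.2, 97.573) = 97.573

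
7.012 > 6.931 True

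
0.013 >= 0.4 False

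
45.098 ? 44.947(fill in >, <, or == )>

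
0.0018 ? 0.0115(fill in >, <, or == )<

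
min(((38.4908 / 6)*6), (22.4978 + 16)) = 38.4908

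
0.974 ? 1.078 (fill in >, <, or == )<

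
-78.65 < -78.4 True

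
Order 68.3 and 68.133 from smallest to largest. 68.133, 68.3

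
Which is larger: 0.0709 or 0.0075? 0.0709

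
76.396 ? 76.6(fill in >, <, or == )<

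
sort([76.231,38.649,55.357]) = [38.649,55.357,76.231]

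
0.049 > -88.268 True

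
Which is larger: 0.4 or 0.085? 0.4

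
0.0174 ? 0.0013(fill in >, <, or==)>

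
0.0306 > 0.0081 True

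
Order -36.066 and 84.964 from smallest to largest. -36.066, 84.964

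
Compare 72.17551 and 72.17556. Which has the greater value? 72.17556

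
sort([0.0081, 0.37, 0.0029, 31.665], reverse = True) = [31.665, 0.37, 0.0081, 0.0029]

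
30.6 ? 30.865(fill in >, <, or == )<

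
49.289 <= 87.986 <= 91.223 True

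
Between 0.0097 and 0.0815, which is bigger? 0.0815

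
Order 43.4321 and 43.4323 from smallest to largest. 43.4321, 43.4323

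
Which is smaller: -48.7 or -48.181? -48.7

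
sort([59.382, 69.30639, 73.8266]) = [59.382, 69.30639, 73.8266]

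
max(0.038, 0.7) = 0.7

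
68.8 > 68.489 True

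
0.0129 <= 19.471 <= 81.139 True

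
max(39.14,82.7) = 82.7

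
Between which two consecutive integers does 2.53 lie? 2 and 3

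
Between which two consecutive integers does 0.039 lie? 0 and 1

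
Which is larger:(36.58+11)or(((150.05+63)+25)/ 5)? (((150.05+63)+25)/ 5)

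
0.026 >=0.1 False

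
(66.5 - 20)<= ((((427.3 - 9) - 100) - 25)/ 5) True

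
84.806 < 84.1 False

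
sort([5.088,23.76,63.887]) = [5.088,23.76,63.887]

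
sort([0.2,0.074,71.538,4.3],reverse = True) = [71.538,4.3,0.2,0.074]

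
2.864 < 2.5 False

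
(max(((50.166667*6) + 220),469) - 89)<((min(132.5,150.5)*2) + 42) False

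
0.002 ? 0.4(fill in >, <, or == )<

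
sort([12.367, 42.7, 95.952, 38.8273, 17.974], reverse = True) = [95.952, 42.7, 38.8273, 17.974, 12.367]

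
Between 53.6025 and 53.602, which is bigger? 53.6025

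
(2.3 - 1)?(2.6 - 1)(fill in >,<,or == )<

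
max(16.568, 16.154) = 16.568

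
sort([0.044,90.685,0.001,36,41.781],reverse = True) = [90.685,41.781,36,0.044,0.001]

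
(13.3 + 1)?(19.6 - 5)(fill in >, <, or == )<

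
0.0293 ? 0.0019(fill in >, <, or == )>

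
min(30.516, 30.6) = 30.516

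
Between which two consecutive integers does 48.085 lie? 48 and 49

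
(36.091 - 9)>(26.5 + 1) False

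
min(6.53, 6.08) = 6.08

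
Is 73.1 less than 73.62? Yes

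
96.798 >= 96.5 True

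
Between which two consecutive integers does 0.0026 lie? 0 and 1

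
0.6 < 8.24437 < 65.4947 True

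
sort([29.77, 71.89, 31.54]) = [29.77, 31.54, 71.89]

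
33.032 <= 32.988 False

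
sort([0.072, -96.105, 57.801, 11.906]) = [-96.105, 0.072, 11.906, 57.801]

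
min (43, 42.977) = 42.977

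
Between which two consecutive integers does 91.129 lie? 91 and 92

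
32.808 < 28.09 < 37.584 False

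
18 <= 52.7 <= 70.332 True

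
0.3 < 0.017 False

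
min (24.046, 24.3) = 24.046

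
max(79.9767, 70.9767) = 79.9767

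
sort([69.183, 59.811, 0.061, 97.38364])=[0.061, 59.811, 69.183, 97.38364]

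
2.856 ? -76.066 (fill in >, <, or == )>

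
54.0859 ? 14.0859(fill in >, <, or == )>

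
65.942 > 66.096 False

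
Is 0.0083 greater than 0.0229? No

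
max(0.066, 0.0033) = 0.066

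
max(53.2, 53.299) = 53.299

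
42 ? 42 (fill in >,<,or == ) ==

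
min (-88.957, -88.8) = -88.957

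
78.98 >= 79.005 False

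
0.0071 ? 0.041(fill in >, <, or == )<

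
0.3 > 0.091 True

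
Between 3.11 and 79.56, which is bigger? 79.56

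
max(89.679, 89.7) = 89.7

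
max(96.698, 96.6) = 96.698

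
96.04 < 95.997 False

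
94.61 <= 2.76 False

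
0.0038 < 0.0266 True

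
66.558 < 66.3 False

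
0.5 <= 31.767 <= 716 True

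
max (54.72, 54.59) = 54.72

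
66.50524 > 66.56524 False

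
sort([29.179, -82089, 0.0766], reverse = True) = [29.179, 0.0766, -82089]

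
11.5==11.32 False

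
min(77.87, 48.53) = 48.53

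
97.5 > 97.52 False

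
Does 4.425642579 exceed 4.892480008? No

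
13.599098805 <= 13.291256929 False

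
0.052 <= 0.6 True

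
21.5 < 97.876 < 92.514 False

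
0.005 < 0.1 True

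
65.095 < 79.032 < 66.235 False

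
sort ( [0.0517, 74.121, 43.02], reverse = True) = [74.121, 43.02, 0.0517]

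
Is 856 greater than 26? Yes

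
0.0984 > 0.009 True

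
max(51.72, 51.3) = 51.72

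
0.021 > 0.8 False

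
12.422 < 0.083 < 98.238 False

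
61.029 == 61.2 False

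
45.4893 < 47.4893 True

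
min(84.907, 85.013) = 84.907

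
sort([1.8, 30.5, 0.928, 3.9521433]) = [0.928, 1.8, 3.9521433, 30.5]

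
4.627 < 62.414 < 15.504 False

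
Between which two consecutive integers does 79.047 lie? 79 and 80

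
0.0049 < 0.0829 True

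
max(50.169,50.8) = 50.8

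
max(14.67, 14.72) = 14.72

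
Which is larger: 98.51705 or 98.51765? 98.51765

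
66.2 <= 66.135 False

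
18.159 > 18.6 False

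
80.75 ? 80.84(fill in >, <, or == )<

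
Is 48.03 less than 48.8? Yes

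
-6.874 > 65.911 False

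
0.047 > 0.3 False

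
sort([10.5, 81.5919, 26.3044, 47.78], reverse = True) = [81.5919, 47.78, 26.3044, 10.5]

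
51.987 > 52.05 False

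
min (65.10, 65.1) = 65.10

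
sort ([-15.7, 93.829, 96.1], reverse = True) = [96.1, 93.829, -15.7]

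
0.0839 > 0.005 True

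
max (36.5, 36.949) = 36.949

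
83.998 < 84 True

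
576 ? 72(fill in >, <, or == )>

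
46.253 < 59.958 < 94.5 True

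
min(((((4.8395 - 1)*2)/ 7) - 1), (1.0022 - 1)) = 0.0022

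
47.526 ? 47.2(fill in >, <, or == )>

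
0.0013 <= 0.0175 True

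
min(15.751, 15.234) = 15.234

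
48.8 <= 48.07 False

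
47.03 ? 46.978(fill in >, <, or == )>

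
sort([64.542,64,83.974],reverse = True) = [83.974,64.542,64]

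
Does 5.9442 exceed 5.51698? Yes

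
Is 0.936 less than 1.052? Yes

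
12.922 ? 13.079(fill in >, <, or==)<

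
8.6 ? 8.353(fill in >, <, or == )>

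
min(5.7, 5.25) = 5.25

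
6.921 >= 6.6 True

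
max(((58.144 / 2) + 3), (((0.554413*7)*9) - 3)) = 32.072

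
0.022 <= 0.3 True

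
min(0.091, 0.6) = 0.091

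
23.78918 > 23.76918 True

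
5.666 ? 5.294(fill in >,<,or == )>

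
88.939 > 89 False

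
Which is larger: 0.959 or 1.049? 1.049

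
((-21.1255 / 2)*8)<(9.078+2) True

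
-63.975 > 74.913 False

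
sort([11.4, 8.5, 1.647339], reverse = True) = [11.4, 8.5, 1.647339]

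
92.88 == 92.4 False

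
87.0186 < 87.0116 False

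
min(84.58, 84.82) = 84.58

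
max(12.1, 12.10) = 12.10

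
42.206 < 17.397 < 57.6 False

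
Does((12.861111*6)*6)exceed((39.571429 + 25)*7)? Yes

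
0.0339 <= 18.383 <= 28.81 True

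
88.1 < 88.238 True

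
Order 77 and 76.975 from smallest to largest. 76.975, 77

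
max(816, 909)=909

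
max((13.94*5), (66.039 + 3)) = 69.7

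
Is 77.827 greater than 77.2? Yes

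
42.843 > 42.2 True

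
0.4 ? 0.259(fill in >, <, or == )>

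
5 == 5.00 True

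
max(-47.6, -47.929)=-47.6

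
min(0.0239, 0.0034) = 0.0034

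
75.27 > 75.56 False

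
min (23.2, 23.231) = 23.2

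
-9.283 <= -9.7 False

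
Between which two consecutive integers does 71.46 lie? 71 and 72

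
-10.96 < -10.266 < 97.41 True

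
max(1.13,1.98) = 1.98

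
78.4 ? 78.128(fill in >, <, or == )>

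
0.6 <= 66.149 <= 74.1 True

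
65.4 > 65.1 True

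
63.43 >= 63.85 False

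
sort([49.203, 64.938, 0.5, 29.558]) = [0.5, 29.558, 49.203, 64.938]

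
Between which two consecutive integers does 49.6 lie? 49 and 50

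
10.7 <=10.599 False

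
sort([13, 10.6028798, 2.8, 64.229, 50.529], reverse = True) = [64.229, 50.529, 13, 10.6028798, 2.8]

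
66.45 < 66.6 True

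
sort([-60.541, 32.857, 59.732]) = [-60.541, 32.857, 59.732]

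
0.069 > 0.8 False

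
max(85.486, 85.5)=85.5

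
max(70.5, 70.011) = 70.5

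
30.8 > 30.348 True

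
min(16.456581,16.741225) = 16.456581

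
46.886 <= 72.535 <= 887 True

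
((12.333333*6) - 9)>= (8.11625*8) True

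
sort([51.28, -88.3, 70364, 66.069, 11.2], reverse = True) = [70364, 66.069, 51.28, 11.2, -88.3]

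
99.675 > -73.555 True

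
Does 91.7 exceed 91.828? No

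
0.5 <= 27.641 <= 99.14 True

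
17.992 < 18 True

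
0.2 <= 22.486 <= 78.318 True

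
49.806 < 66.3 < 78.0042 True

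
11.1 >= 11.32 False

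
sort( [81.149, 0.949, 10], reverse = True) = [81.149, 10, 0.949]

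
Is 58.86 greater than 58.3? Yes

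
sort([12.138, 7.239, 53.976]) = [7.239, 12.138, 53.976]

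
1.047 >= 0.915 True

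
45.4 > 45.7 False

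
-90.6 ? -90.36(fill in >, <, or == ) <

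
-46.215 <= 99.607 True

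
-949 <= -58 True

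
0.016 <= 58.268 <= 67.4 True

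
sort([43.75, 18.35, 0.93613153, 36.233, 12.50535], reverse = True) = [43.75, 36.233, 18.35, 12.50535, 0.93613153]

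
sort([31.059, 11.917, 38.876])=[11.917, 31.059, 38.876]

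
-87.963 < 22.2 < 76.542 True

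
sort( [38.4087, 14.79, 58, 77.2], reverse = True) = [77.2, 58, 38.4087, 14.79]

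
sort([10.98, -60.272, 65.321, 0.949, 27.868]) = [-60.272, 0.949, 10.98, 27.868, 65.321]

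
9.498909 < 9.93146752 True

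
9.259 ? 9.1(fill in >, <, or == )>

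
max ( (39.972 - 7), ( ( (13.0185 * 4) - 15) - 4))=33.074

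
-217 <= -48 True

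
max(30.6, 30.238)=30.6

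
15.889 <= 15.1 False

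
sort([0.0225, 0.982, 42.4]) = [0.0225, 0.982, 42.4]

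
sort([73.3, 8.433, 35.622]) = [8.433, 35.622, 73.3]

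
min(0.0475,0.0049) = 0.0049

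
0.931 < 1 True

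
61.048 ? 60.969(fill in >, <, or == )>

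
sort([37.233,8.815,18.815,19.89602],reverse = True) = [37.233,19.89602,18.815,8.815]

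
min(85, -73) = -73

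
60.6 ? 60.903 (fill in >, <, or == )<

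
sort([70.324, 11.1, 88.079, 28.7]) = [11.1, 28.7, 70.324, 88.079]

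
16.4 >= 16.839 False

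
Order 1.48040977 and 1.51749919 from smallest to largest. 1.48040977, 1.51749919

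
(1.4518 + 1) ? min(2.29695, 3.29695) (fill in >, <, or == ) >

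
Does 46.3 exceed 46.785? No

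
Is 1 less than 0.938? No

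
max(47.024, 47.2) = 47.2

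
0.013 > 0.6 False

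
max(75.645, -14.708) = 75.645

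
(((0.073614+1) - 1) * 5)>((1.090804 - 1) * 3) True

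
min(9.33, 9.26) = 9.26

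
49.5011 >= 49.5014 False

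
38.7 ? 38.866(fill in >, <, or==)<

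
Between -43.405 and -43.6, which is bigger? -43.405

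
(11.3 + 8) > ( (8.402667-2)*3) True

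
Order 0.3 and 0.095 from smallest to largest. 0.095, 0.3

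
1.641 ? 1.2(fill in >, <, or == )>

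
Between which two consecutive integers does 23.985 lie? 23 and 24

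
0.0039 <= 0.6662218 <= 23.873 True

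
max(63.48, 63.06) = 63.48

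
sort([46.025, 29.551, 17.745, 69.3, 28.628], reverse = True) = [69.3, 46.025, 29.551, 28.628, 17.745]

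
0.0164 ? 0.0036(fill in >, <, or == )>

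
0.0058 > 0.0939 False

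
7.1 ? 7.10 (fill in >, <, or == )==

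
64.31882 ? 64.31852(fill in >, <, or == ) >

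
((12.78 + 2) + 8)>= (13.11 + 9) True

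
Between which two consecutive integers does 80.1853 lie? 80 and 81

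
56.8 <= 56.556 False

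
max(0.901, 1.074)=1.074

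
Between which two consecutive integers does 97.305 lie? 97 and 98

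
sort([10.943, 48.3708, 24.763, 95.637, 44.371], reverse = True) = [95.637, 48.3708, 44.371, 24.763, 10.943]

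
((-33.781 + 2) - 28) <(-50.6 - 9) True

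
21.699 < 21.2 False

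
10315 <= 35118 True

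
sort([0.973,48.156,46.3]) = [0.973,46.3,48.156]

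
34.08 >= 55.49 False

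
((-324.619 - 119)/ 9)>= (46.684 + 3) False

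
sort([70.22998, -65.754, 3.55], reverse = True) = [70.22998, 3.55, -65.754]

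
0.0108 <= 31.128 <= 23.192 False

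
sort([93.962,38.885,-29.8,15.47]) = [-29.8,15.47,38.885,93.962]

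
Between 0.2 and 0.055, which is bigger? 0.2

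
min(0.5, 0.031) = 0.031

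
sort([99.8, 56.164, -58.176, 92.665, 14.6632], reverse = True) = [99.8, 92.665, 56.164, 14.6632, -58.176]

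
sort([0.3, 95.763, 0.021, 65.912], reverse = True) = [95.763, 65.912, 0.3, 0.021]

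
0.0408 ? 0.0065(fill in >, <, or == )>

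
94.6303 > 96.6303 False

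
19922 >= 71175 False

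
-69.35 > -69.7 True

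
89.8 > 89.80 False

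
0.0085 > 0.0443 False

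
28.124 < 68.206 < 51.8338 False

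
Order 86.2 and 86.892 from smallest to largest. 86.2, 86.892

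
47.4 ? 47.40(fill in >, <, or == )==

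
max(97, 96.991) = 97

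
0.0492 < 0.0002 False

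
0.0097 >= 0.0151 False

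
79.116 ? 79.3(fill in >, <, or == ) <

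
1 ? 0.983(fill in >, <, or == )>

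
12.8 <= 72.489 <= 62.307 False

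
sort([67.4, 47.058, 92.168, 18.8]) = [18.8, 47.058, 67.4, 92.168]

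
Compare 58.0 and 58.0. They are equal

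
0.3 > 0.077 True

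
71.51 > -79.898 True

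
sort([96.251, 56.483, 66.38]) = [56.483, 66.38, 96.251]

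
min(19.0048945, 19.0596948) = 19.0048945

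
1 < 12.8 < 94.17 True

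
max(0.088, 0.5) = 0.5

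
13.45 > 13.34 True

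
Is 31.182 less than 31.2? Yes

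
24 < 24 False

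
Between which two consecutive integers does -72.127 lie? -73 and -72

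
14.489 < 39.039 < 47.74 True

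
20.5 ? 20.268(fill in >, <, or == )>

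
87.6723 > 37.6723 True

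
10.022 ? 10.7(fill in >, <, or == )<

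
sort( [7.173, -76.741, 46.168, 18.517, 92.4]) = [-76.741, 7.173, 18.517, 46.168, 92.4]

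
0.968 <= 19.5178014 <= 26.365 True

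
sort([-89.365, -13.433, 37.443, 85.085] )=[-89.365, -13.433, 37.443, 85.085]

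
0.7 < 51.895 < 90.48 True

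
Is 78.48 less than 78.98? Yes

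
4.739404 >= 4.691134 True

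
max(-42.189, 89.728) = 89.728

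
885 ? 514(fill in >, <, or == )>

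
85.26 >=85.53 False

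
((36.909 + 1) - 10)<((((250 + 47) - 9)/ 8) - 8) True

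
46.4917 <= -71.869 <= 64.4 False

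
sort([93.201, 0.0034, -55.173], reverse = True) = [93.201, 0.0034, -55.173]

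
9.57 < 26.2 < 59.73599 True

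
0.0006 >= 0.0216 False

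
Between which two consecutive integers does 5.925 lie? 5 and 6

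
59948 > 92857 False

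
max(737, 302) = 737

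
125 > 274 False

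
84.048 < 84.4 True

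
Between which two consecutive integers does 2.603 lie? 2 and 3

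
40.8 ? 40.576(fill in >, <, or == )>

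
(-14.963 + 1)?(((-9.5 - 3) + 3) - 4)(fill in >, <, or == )<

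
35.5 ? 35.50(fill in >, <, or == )==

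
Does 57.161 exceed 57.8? No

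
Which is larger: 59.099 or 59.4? 59.4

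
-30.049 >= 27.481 False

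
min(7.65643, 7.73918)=7.65643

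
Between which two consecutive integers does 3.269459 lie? 3 and 4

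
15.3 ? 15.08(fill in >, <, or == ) >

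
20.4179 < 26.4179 True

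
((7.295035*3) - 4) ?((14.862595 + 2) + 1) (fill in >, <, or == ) >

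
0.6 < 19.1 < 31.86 True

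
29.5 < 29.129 False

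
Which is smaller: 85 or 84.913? 84.913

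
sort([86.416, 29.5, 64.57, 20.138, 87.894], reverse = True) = [87.894, 86.416, 64.57, 29.5, 20.138]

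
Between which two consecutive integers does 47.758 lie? 47 and 48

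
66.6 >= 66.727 False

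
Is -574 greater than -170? No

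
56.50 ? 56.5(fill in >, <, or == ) ==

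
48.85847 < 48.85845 False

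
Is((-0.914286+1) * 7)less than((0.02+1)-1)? No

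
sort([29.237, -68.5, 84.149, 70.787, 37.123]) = [-68.5, 29.237, 37.123, 70.787, 84.149]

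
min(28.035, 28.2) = 28.035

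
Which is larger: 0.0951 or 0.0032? 0.0951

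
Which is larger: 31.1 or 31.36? 31.36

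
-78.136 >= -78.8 True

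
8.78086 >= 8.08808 True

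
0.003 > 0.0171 False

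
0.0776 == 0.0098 False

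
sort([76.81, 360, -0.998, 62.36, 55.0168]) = [-0.998, 55.0168, 62.36, 76.81, 360]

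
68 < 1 False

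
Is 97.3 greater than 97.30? No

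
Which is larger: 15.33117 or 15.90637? 15.90637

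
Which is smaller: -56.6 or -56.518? -56.6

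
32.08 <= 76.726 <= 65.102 False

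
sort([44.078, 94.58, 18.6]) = [18.6, 44.078, 94.58]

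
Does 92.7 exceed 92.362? Yes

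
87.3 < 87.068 False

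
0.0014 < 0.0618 True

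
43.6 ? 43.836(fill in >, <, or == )<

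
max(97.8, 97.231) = 97.8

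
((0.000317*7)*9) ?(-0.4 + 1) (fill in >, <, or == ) <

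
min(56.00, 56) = 56.00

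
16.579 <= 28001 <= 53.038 False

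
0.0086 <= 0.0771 True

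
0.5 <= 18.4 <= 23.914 True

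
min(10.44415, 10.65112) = 10.44415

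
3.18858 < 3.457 True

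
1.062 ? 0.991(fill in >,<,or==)>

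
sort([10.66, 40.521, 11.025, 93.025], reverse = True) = [93.025, 40.521, 11.025, 10.66]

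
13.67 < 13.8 True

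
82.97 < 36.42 False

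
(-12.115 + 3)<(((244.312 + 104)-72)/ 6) True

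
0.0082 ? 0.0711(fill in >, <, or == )<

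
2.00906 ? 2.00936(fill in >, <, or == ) <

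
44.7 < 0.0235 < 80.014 False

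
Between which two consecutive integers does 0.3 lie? 0 and 1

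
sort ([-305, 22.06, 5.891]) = [-305, 5.891, 22.06]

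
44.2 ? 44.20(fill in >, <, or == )==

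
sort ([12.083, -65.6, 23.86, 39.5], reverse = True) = [39.5, 23.86, 12.083, -65.6]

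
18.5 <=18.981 True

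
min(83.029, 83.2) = 83.029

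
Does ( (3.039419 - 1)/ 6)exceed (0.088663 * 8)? No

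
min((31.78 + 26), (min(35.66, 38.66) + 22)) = 57.66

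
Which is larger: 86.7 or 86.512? 86.7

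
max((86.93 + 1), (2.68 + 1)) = 87.93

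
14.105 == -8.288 False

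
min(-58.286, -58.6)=-58.6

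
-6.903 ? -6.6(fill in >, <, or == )<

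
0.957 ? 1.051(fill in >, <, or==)<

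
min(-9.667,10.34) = -9.667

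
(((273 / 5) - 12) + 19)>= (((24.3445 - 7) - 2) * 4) True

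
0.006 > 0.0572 False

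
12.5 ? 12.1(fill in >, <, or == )>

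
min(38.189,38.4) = 38.189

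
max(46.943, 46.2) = 46.943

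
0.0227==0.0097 False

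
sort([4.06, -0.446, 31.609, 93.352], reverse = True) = [93.352, 31.609, 4.06, -0.446]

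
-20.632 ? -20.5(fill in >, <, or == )<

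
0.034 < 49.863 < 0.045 False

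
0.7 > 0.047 True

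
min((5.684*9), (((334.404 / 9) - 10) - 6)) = 21.156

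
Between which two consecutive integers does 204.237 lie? 204 and 205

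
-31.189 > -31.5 True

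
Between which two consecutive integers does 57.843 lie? 57 and 58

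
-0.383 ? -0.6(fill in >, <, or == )>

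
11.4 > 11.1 True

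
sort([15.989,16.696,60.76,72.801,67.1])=[15.989,16.696,60.76,67.1,72.801]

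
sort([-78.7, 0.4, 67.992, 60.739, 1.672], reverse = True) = [67.992, 60.739, 1.672, 0.4, -78.7]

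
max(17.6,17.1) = 17.6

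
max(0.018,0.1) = 0.1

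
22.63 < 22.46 False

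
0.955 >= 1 False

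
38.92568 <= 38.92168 False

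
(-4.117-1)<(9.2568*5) True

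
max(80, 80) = 80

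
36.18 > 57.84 False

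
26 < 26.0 False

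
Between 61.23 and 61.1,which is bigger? 61.23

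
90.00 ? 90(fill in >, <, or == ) ==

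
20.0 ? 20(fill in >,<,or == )==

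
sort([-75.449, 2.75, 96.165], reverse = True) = [96.165, 2.75, -75.449]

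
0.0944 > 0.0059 True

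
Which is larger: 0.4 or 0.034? 0.4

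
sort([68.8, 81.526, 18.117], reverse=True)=[81.526, 68.8, 18.117]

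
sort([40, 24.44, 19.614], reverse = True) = [40, 24.44, 19.614]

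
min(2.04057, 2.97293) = 2.04057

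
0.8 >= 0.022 True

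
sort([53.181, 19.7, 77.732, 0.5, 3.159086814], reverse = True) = [77.732, 53.181, 19.7, 3.159086814, 0.5]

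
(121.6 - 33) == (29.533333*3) False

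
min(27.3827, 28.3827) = 27.3827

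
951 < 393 False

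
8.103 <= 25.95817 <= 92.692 True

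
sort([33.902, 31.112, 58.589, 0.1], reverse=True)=[58.589, 33.902, 31.112, 0.1]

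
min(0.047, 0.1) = 0.047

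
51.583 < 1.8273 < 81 False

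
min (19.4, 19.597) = 19.4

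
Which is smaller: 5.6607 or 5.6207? 5.6207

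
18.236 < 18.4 True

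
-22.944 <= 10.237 True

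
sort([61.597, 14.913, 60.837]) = [14.913, 60.837, 61.597]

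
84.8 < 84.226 False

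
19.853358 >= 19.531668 True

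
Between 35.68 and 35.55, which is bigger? 35.68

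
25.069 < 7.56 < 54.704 False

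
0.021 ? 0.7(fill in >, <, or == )<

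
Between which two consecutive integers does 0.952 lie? 0 and 1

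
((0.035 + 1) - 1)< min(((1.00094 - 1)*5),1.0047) False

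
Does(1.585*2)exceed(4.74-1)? No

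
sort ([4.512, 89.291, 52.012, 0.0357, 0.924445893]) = [0.0357, 0.924445893, 4.512, 52.012, 89.291]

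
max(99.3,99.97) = 99.97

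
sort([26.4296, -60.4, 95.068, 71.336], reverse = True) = [95.068, 71.336, 26.4296, -60.4]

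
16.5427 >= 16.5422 True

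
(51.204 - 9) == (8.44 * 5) False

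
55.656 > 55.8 False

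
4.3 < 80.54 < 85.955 True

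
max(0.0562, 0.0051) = 0.0562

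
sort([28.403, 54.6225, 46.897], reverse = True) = [54.6225, 46.897, 28.403]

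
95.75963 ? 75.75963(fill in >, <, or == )>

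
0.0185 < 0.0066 False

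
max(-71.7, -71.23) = -71.23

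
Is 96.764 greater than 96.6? Yes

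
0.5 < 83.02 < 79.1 False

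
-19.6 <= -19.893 False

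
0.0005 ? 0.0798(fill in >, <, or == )<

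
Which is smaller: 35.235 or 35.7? 35.235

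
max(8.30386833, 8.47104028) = 8.47104028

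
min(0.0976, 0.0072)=0.0072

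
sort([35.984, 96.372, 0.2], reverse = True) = [96.372, 35.984, 0.2]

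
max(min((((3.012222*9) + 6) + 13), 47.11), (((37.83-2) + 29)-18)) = 46.83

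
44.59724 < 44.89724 True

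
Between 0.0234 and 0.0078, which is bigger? 0.0234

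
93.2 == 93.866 False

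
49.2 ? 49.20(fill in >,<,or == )==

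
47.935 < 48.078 True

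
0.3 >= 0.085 True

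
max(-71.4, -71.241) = -71.241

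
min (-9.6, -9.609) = -9.609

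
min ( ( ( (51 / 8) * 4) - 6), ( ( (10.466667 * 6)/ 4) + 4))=19.5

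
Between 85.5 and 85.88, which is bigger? 85.88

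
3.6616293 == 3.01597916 False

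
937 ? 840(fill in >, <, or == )>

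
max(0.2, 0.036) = 0.2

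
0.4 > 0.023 True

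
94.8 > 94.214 True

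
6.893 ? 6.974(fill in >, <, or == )<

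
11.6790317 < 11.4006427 False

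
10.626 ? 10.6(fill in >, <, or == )>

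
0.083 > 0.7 False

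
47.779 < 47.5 False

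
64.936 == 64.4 False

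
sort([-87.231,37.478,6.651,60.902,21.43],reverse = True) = [60.902,37.478,21.43,6.651,-87.231]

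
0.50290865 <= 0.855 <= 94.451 True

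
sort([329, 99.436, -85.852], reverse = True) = [329, 99.436, -85.852]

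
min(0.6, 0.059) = 0.059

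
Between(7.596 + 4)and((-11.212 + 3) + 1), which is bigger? (7.596 + 4)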